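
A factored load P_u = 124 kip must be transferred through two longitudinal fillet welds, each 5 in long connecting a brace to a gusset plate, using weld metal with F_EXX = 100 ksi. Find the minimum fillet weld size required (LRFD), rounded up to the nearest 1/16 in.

w = 7/16 in

Total weld length L = 10 in.
Required throat t_e = P_u / (φ × 0.6 F_EXX × L) = 124 / (0.75 × 0.6 × 100 × 10) = 0.2756 in.
Required leg w = t_e / 0.707 = 0.3898 in → use 7/16 in.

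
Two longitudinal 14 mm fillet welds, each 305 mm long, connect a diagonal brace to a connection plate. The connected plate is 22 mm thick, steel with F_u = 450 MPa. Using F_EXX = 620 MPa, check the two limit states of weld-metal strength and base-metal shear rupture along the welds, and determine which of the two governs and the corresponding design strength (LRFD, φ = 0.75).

t_e = 0.707 × 14 = 9.898 mm; L = 610 mm.
Weld metal: φR_n = 0.75 × 0.6 × 620 × 9.898 × 610 × 10⁻³ = 1685 kN.
Base metal (shear rupture): φR_n = 0.75 × 0.6 × 450 × 22 × 610 × 10⁻³ = 2718 kN.
Governing: weld metal.

φR_n ≈ 1680 kN (weld metal governs)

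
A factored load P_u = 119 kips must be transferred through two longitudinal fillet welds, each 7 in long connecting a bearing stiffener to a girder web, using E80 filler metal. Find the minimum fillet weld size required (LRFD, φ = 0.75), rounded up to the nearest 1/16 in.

E80XX → F_EXX = 80 ksi.
Total weld length L = 14 in.
Required throat t_e = P_u / (φ × 0.6 F_EXX × L) = 119 / (0.75 × 0.6 × 80 × 14) = 0.2361 in.
Required leg w = t_e / 0.707 = 0.334 in → use 3/8 in.

w = 3/8 in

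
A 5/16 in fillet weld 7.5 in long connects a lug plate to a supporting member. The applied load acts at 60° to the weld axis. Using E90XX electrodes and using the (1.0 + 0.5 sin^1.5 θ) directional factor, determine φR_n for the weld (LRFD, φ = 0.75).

φR_n ≈ 94.2 kip

E90XX → F_EXX = 90 ksi.
t_e = 0.707 × 0.3125 = 0.2209 in; A_we = 0.2209 × 7.5 = 1.657 in².
Directional factor: 1.0 + 0.5 sin^1.5(60°) = 1.403.
F_nw = 0.6 × 90 × 1.403 = 75.76 ksi.
φR_n = 0.75 × 75.76 × 1.657 = 94.15 kip.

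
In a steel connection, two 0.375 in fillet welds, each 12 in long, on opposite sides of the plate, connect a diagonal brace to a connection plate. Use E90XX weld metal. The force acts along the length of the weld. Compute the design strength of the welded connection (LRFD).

E90XX → F_EXX = 90 ksi.
Effective throat t_e = 0.707 × 0.375 = 0.2651 in.
Total length L = 24 in; A_we = 0.2651 × 24 = 6.363 in².
F_nw = 0.6 F_EXX = 0.6 × 90 = 54 ksi.
φR_n = 0.75 × 54 × 6.363 = 257.7 kip.

φR_n ≈ 258 kip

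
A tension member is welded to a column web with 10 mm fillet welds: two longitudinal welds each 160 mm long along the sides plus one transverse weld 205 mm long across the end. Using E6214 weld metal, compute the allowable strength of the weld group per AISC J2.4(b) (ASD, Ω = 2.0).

R_n/Ω ≈ 762 kN

E62XX → F_EXX = 620 MPa.
t_e = 0.707 × 10 = 7.07 mm.
R_nwl = 0.6 × 620 × 7.07 × 320 × 10⁻³ = 841.6 kN (longitudinal, 2 welds).
R_nwt = 0.6 × 620 × 7.07 × 205 × 10⁻³ = 539.2 kN (transverse, base value).
(i) R_nwl + R_nwt = 1381 kN; (ii) 0.85 R_nwl + 1.5 R_nwt = 1524 kN.
R_n = max = 1524 kN [governs: (ii)]; R_n/Ω = 762.1 kN.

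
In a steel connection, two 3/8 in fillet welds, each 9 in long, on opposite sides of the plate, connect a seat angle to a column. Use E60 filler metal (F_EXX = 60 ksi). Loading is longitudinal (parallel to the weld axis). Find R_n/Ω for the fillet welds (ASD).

R_n/Ω ≈ 85.9 kip

Effective throat t_e = 0.707 × 0.375 = 0.2651 in.
Total length L = 18 in; A_we = 0.2651 × 18 = 4.772 in².
F_nw = 0.6 F_EXX = 0.6 × 60 = 36 ksi.
R_n = 36 × 4.772 = 171.8 kip; R_n/Ω = 171.8/2.0 = 85.9 kip.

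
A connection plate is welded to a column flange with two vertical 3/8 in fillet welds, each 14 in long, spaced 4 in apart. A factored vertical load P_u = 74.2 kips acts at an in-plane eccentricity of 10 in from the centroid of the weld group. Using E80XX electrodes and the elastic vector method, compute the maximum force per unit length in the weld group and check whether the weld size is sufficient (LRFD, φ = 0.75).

f_max ≈ 10.5 kip/in; NOT adequate

E80XX → F_EXX = 80 ksi.
Total weld length L_w = 28 in. Treat welds as unit-width lines.
Polar moment about centroid: J = 2[d³/12 + d(b/2)²] = 2[14³/12 + 14×2²] = 569.3 in³.
Direct shear f_v = P/L_w = 74.2 / 28 = 2.65 kip/in (vertical).
Torsion M = P·e = 74.2 × 10 = 742 kip·in.
Critical point at (x, y) = (2, 7) from centroid. f_tx = M·y/J = 9.123 kip/in; f_ty = M·x/J = 2.607 kip/in.
Resultant f_max = √[f_tx² + (f_v + f_ty)²] = √[9.123² + (2.65 + 2.607)²] = 10.53 kip/in.
Capacity per unit length: φr_n = 0.75 × 0.6 × 80 × (0.707 × 0.375) = 9.544 kip/in.
10.53 > 9.544 → NOT adequate.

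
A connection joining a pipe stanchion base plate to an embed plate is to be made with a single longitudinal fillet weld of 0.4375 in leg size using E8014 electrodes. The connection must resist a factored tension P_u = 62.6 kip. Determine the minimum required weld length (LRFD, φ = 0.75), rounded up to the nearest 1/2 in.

L = 6 in

E80XX → F_EXX = 80 ksi.
Throat t_e = 0.707 × 0.4375 = 0.3093 in.
φr_n = 0.75 × 0.6 × 80 × 0.3093 = 11.14 kip/in.
L_req = P_u / φr_n = 62.6 / 11.14 = 5.622 in total.
Round up → use L = 6 in.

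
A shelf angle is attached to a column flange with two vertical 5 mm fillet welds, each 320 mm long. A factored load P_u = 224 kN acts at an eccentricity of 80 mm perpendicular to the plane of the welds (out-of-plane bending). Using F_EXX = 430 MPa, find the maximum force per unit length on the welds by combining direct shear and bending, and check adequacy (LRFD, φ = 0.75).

L_w = 2 × 320 = 640 mm; section modulus (unit throat) S = 2 × L²/6 = 34130 mm².
Direct shear f_v = P/L_w = 224×10³/640 = 350 N/mm.
Moment M = P × e = 224×10³ × 80 = 17920000 N·mm; bending f_b = M/S = 525 N/mm.
f_max = √(f_v² + f_b²) = √(350² + 525²) = 631 N/mm.
φr_n = 0.75 × 0.6 × 430 × (0.707 × 5) = 684 N/mm → adequate.

f_max ≈ 631 N/mm; adequate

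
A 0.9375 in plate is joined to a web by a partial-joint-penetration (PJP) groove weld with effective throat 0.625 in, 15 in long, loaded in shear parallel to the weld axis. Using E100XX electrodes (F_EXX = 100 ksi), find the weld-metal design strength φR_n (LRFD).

Effective throat (given) t_e = 0.625 in.
A_we = 0.625 × 15 = 9.375 in².
F_nw = 0.6 F_EXX = 60 ksi.
φR_n = 0.75 × 60 × 9.375 = 421.9 kips.

φR_n ≈ 422 kips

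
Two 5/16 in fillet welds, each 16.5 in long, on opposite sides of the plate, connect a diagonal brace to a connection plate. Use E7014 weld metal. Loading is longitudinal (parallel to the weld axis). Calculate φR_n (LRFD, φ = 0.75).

φR_n ≈ 230 kip

E70XX → F_EXX = 70 ksi.
Effective throat t_e = 0.707 × 0.3125 = 0.2209 in.
Total length L = 33 in; A_we = 0.2209 × 33 = 7.291 in².
F_nw = 0.6 F_EXX = 0.6 × 70 = 42 ksi.
φR_n = 0.75 × 42 × 7.291 = 229.7 kip.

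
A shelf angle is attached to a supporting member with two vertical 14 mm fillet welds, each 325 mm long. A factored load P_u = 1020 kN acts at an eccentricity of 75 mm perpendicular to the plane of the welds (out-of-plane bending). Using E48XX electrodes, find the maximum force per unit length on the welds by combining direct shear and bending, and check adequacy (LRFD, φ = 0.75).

f_max ≈ 2680 N/mm; NOT adequate

E48XX → F_EXX = 480 MPa.
L_w = 2 × 325 = 650 mm; section modulus (unit throat) S = 2 × L²/6 = 35210 mm².
Direct shear f_v = P/L_w = 1020×10³/650 = 1569 N/mm.
Moment M = P × e = 1020×10³ × 75 = 76500000 N·mm; bending f_b = M/S = 2173 N/mm.
f_max = √(f_v² + f_b²) = √(1569² + 2173²) = 2680 N/mm.
φr_n = 0.75 × 0.6 × 480 × (0.707 × 14) = 2138 N/mm → NOT adequate.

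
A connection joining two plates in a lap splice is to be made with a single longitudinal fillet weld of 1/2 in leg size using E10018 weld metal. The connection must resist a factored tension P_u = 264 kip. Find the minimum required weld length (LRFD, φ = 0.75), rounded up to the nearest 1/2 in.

E100XX → F_EXX = 100 ksi.
Throat t_e = 0.707 × 0.5 = 0.3535 in.
φr_n = 0.75 × 0.6 × 100 × 0.3535 = 15.91 kip/in.
L_req = P_u / φr_n = 264 / 15.91 = 16.6 in total.
Round up → use L = 17 in.

L = 17 in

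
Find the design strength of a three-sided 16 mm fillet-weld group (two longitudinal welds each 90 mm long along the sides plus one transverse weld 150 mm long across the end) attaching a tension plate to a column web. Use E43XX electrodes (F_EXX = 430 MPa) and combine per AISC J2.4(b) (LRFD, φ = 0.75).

t_e = 0.707 × 16 = 11.31 mm.
R_nwl = 0.6 × 430 × 11.31 × 180 × 10⁻³ = 525.3 kN (longitudinal, 2 welds).
R_nwt = 0.6 × 430 × 11.31 × 150 × 10⁻³ = 437.8 kN (transverse, base value).
(i) R_nwl + R_nwt = 963.1 kN; (ii) 0.85 R_nwl + 1.5 R_nwt = 1103 kN.
R_n = max = 1103 kN [governs: (ii)]; φR_n = 827.4 kN.

φR_n ≈ 827 kN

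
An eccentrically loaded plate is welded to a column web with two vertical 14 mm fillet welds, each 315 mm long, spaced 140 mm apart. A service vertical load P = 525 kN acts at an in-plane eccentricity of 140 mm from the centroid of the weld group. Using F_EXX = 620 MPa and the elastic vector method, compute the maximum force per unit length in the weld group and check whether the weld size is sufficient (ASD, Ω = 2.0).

Total weld length L_w = 630 mm. Treat welds as unit-width lines.
Polar moment about centroid: J = 2[d³/12 + d(b/2)²] = 2[315³/12 + 315×70²] = 8296000 mm³.
Direct shear f_v = P/L_w = 525×10³ / 630 = 833.3 N/mm (vertical).
Torsion M = P·e = 525×10³ × 140 = 73500000 N·mm.
Critical point at (x, y) = (70, 157.5) from centroid. f_tx = M·y/J = 1395 N/mm; f_ty = M·x/J = 620.2 N/mm.
Resultant f_max = √[f_tx² + (f_v + f_ty)²] = √[1395² + (833.3 + 620.2)²] = 2015 N/mm.
Capacity per unit length: r_n/Ω = (1/2.0) × 0.6 × 620 × (0.707 × 14) = 1841 N/mm.
2015 > 1841 → NOT adequate.

f_max ≈ 2010 N/mm; NOT adequate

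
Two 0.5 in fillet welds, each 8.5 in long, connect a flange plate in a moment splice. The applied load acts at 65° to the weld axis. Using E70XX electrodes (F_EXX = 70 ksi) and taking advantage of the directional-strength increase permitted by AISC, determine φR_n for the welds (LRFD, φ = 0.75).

φR_n ≈ 271 kip

t_e = 0.707 × 0.5 = 0.3535 in; A_we = 0.3535 × 17 = 6.01 in².
Directional factor: 1.0 + 0.5 sin^1.5(65°) = 1.431.
F_nw = 0.6 × 70 × 1.431 = 60.12 ksi.
φR_n = 0.75 × 60.12 × 6.01 = 271 kip.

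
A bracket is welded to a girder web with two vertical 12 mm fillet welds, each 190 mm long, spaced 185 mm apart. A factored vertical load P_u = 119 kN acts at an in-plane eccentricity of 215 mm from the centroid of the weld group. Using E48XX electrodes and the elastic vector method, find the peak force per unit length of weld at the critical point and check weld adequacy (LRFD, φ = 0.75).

E48XX → F_EXX = 480 MPa.
Total weld length L_w = 380 mm. Treat welds as unit-width lines.
Polar moment about centroid: J = 2[d³/12 + d(b/2)²] = 2[190³/12 + 190×92.5²] = 4395000 mm³.
Direct shear f_v = P/L_w = 119×10³ / 380 = 313.2 N/mm (vertical).
Torsion M = P·e = 119×10³ × 215 = 25585000 N·mm.
Critical point at (x, y) = (92.5, 95) from centroid. f_tx = M·y/J = 553.1 N/mm; f_ty = M·x/J = 538.5 N/mm.
Resultant f_max = √[f_tx² + (f_v + f_ty)²] = √[553.1² + (313.2 + 538.5)²] = 1016 N/mm.
Capacity per unit length: φr_n = 0.75 × 0.6 × 480 × (0.707 × 12) = 1833 N/mm.
1016 ≤ 1833 → adequate.

f_max ≈ 1020 N/mm; adequate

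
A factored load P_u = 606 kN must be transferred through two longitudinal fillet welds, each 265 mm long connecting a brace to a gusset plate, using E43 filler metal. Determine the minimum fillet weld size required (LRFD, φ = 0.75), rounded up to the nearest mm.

E43XX → F_EXX = 430 MPa.
Total weld length L = 530 mm.
Required throat t_e = P_u / (φ × 0.6 F_EXX × L) = 606 / (0.75 × 0.6 × 430 × 530 × 10⁻³) = 5.909 mm.
Required leg w = t_e / 0.707 = 8.358 mm → use 9 mm.

w = 9 mm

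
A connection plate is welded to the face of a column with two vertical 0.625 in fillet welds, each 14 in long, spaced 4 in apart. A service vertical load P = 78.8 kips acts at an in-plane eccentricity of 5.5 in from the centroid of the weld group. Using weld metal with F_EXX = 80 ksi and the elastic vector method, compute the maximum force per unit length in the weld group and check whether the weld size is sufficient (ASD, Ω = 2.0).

f_max ≈ 6.87 kip/in; adequate

Total weld length L_w = 28 in. Treat welds as unit-width lines.
Polar moment about centroid: J = 2[d³/12 + d(b/2)²] = 2[14³/12 + 14×2²] = 569.3 in³.
Direct shear f_v = P/L_w = 78.8 / 28 = 2.814 kip/in (vertical).
Torsion M = P·e = 78.8 × 5.5 = 433.4 kip·in.
Critical point at (x, y) = (2, 7) from centroid. f_tx = M·y/J = 5.329 kip/in; f_ty = M·x/J = 1.522 kip/in.
Resultant f_max = √[f_tx² + (f_v + f_ty)²] = √[5.329² + (2.814 + 1.522)²] = 6.87 kip/in.
Capacity per unit length: r_n/Ω = (1/2.0) × 0.6 × 80 × (0.707 × 0.625) = 10.6 kip/in.
6.87 ≤ 10.6 → adequate.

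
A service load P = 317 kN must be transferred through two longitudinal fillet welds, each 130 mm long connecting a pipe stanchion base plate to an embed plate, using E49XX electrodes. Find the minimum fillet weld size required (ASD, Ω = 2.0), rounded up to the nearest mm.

E49XX → F_EXX = 490 MPa.
Total weld length L = 260 mm.
Required throat t_e = P × Ω / (0.6 F_EXX × L) = 317 × 2.0 / (0.6 × 490 × 260 × 10⁻³) = 8.294 mm.
Required leg w = t_e / 0.707 = 11.73 mm → use 12 mm.

w = 12 mm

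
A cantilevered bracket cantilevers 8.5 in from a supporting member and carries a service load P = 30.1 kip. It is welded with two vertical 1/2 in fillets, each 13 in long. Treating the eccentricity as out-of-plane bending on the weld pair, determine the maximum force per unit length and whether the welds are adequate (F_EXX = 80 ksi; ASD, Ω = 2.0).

f_max ≈ 4.69 kip/in; adequate

L_w = 2 × 13 = 26 in; section modulus (unit throat) S = 2 × L²/6 = 56.33 in².
Direct shear f_v = P/L_w = 30.1/26 = 1.158 kip/in.
Moment M = P × e = 30.1 × 8.5 = 255.85 kip·in; bending f_b = M/S = 4.542 kip/in.
f_max = √(f_v² + f_b²) = √(1.158² + 4.542²) = 4.687 kip/in.
r_n/Ω = (1/2.0) × 0.6 × 80 × (0.707 × 0.5) = 8.484 kip/in → adequate.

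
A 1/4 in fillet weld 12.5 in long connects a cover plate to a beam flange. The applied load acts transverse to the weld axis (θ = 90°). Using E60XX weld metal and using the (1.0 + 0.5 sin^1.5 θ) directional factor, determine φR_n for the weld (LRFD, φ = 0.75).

E60XX → F_EXX = 60 ksi.
t_e = 0.707 × 0.25 = 0.1767 in; A_we = 0.1767 × 12.5 = 2.209 in².
Directional factor: 1.0 + 0.5 sin^1.5(90°) = 1.5.
F_nw = 0.6 × 60 × 1.5 = 54 ksi.
φR_n = 0.75 × 54 × 2.209 = 89.48 kip.

φR_n ≈ 89.5 kip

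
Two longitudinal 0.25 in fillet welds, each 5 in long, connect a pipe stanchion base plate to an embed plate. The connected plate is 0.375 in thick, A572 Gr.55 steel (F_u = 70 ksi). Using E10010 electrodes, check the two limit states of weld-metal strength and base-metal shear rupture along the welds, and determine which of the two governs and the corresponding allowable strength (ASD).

R_n/Ω ≈ 53 kips (weld metal governs)

E100XX → F_EXX = 100 ksi.
t_e = 0.707 × 0.25 = 0.1767 in; L = 10 in.
Weld metal: R_n/Ω = (1/2.0) × 0.6 × 100 × 0.1767 × 10 = 53.02 kips.
Base metal (shear rupture): R_n/Ω = (1/2.0) × 0.6 × 70 × 0.375 × 10 = 78.75 kips.
Governing: weld metal.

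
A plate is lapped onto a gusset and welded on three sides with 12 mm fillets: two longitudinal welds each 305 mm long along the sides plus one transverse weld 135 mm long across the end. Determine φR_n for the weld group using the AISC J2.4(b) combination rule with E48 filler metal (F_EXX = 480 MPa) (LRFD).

t_e = 0.707 × 12 = 8.484 mm.
R_nwl = 0.6 × 480 × 8.484 × 610 × 10⁻³ = 1490 kN (longitudinal, 2 welds).
R_nwt = 0.6 × 480 × 8.484 × 135 × 10⁻³ = 329.9 kN (transverse, base value).
(i) R_nwl + R_nwt = 1820 kN; (ii) 0.85 R_nwl + 1.5 R_nwt = 1762 kN.
R_n = max = 1820 kN [governs: (i)]; φR_n = 1365 kN.

φR_n ≈ 1370 kN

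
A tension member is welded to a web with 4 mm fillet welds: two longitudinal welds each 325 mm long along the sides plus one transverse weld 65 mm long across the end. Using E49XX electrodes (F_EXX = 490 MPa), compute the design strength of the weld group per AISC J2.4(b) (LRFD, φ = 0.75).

t_e = 0.707 × 4 = 2.828 mm.
R_nwl = 0.6 × 490 × 2.828 × 650 × 10⁻³ = 540.4 kN (longitudinal, 2 welds).
R_nwt = 0.6 × 490 × 2.828 × 65 × 10⁻³ = 54.04 kN (transverse, base value).
(i) R_nwl + R_nwt = 594.5 kN; (ii) 0.85 R_nwl + 1.5 R_nwt = 540.4 kN.
R_n = max = 594.5 kN [governs: (i)]; φR_n = 445.9 kN.

φR_n ≈ 446 kN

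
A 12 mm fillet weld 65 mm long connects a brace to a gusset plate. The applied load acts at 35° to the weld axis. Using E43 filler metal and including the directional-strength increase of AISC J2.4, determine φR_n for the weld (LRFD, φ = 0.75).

E43XX → F_EXX = 430 MPa.
t_e = 0.707 × 12 = 8.484 mm; A_we = 8.484 × 65 = 551.5 mm².
Directional factor: 1.0 + 0.5 sin^1.5(35°) = 1.217.
F_nw = 0.6 × 430 × 1.217 = 314 MPa.
φR_n = 0.75 × 314 × 551.5 × 10⁻³ = 129.9 kN.

φR_n ≈ 130 kN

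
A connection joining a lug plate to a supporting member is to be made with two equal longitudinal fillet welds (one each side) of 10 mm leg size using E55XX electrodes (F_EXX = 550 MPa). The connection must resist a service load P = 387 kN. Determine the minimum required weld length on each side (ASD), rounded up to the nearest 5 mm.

Throat t_e = 0.707 × 10 = 7.07 mm.
r_n/Ω = (0.6 × 550 × 7.07) / 2.0 = 1167 N/mm = 1.167 kN/mm.
L_req = P / (r_n/Ω) = 387 / 1.167 = 331.7 mm total.
Per side: 331.7 / 2 = 165.9 mm.
Round up → use L = 170 mm on each side.

L = 170 mm on each side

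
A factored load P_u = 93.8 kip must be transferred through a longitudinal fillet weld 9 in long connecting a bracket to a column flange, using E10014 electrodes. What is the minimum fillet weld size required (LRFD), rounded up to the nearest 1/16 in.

w = 3/8 in

E100XX → F_EXX = 100 ksi.
Total weld length L = 9 in.
Required throat t_e = P_u / (φ × 0.6 F_EXX × L) = 93.8 / (0.75 × 0.6 × 100 × 9) = 0.2316 in.
Required leg w = t_e / 0.707 = 0.3276 in → use 3/8 in.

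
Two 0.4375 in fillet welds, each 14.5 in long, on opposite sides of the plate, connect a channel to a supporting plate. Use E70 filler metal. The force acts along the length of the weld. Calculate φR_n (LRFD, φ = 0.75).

φR_n ≈ 283 kips

E70XX → F_EXX = 70 ksi.
Effective throat t_e = 0.707 × 0.4375 = 0.3093 in.
Total length L = 29 in; A_we = 0.3093 × 29 = 8.97 in².
F_nw = 0.6 F_EXX = 0.6 × 70 = 42 ksi.
φR_n = 0.75 × 42 × 8.97 = 282.6 kips.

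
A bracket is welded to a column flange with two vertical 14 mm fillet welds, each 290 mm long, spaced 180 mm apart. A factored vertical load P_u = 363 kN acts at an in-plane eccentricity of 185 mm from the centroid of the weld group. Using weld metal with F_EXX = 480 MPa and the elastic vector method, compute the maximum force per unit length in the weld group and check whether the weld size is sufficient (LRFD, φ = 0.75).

f_max ≈ 1720 N/mm; adequate

Total weld length L_w = 580 mm. Treat welds as unit-width lines.
Polar moment about centroid: J = 2[d³/12 + d(b/2)²] = 2[290³/12 + 290×90²] = 8763000 mm³.
Direct shear f_v = P/L_w = 363×10³ / 580 = 625.9 N/mm (vertical).
Torsion M = P·e = 363×10³ × 185 = 67155000 N·mm.
Critical point at (x, y) = (90, 145) from centroid. f_tx = M·y/J = 1111 N/mm; f_ty = M·x/J = 689.7 N/mm.
Resultant f_max = √[f_tx² + (f_v + f_ty)²] = √[1111² + (625.9 + 689.7)²] = 1722 N/mm.
Capacity per unit length: φr_n = 0.75 × 0.6 × 480 × (0.707 × 14) = 2138 N/mm.
1722 ≤ 2138 → adequate.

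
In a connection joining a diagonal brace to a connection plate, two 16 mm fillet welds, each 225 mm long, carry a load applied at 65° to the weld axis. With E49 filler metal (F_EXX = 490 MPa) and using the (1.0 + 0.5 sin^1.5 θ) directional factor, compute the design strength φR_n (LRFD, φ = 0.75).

t_e = 0.707 × 16 = 11.31 mm; A_we = 11.31 × 450 = 5090 mm².
Directional factor: 1.0 + 0.5 sin^1.5(65°) = 1.431.
F_nw = 0.6 × 490 × 1.431 = 420.8 MPa.
φR_n = 0.75 × 420.8 × 5090 × 10⁻³ = 1607 kN.

φR_n ≈ 1610 kN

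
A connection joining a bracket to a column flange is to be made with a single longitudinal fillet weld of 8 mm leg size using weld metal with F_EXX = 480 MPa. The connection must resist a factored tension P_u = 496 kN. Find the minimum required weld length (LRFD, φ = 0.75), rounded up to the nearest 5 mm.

Throat t_e = 0.707 × 8 = 5.656 mm.
φr_n = 0.75 × 0.6 × 480 × 5.656 × 10⁻³ = 1.222 kN/mm.
L_req = P_u / φr_n = 496 / 1.222 = 406 mm total.
Round up → use L = 410 mm.

L = 410 mm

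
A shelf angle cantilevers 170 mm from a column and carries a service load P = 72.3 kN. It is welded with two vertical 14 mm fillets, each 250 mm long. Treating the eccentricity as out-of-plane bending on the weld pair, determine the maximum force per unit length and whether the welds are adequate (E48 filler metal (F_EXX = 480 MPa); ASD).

f_max ≈ 607 N/mm; adequate

L_w = 2 × 250 = 500 mm; section modulus (unit throat) S = 2 × L²/6 = 20830 mm².
Direct shear f_v = P/L_w = 72.3×10³/500 = 144.6 N/mm.
Moment M = P × e = 72.3×10³ × 170 = 12291000 N·mm; bending f_b = M/S = 590 N/mm.
f_max = √(f_v² + f_b²) = √(144.6² + 590²) = 607.4 N/mm.
r_n/Ω = (1/2.0) × 0.6 × 480 × (0.707 × 14) = 1425 N/mm → adequate.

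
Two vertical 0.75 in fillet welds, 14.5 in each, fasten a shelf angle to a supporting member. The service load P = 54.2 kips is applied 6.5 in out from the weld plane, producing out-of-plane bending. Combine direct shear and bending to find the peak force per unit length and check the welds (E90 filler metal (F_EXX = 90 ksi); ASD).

f_max ≈ 5.36 kip/in; adequate

L_w = 2 × 14.5 = 29 in; section modulus (unit throat) S = 2 × L²/6 = 70.08 in².
Direct shear f_v = P/L_w = 54.2/29 = 1.869 kip/in.
Moment M = P × e = 54.2 × 6.5 = 352.3 kip·in; bending f_b = M/S = 5.027 kip/in.
f_max = √(f_v² + f_b²) = √(1.869² + 5.027²) = 5.363 kip/in.
r_n/Ω = (1/2.0) × 0.6 × 90 × (0.707 × 0.75) = 14.32 kip/in → adequate.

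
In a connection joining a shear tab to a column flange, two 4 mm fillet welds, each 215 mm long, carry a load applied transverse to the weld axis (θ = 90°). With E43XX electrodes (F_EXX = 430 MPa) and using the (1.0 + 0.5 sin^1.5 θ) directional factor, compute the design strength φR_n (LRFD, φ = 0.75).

t_e = 0.707 × 4 = 2.828 mm; A_we = 2.828 × 430 = 1216 mm².
Directional factor: 1.0 + 0.5 sin^1.5(90°) = 1.5.
F_nw = 0.6 × 430 × 1.5 = 387 MPa.
φR_n = 0.75 × 387 × 1216 × 10⁻³ = 353 kN.

φR_n ≈ 353 kN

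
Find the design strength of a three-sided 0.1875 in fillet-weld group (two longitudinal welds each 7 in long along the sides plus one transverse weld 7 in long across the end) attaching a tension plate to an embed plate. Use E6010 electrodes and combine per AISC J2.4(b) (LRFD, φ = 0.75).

φR_n ≈ 80.2 kip

E60XX → F_EXX = 60 ksi.
t_e = 0.707 × 0.1875 = 0.1326 in.
R_nwl = 0.6 × 60 × 0.1326 × 14 = 66.81 kip (longitudinal, 2 welds).
R_nwt = 0.6 × 60 × 0.1326 × 7 = 33.41 kip (transverse, base value).
(i) R_nwl + R_nwt = 100.2 kip; (ii) 0.85 R_nwl + 1.5 R_nwt = 106.9 kip.
R_n = max = 106.9 kip [governs: (ii)]; φR_n = 80.17 kip.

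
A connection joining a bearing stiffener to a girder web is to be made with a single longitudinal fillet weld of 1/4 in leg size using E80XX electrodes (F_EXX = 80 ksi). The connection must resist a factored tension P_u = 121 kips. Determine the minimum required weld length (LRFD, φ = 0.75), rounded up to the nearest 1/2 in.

L = 19.5 in

Throat t_e = 0.707 × 0.25 = 0.1767 in.
φr_n = 0.75 × 0.6 × 80 × 0.1767 = 6.363 kips/in.
L_req = P_u / φr_n = 121 / 6.363 = 19.02 in total.
Round up → use L = 19.5 in.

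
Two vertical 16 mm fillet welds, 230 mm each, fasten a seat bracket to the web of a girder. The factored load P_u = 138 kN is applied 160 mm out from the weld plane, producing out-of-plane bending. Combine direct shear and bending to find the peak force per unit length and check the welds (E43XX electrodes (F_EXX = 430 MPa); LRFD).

f_max ≈ 1290 N/mm; adequate

L_w = 2 × 230 = 460 mm; section modulus (unit throat) S = 2 × L²/6 = 17630 mm².
Direct shear f_v = P/L_w = 138×10³/460 = 300 N/mm.
Moment M = P × e = 138×10³ × 160 = 22080000 N·mm; bending f_b = M/S = 1252 N/mm.
f_max = √(f_v² + f_b²) = √(300² + 1252²) = 1288 N/mm.
φr_n = 0.75 × 0.6 × 430 × (0.707 × 16) = 2189 N/mm → adequate.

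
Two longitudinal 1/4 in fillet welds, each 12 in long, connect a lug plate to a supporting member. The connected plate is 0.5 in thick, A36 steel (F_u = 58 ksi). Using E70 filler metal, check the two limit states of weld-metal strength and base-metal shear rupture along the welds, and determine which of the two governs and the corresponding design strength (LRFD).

E70XX → F_EXX = 70 ksi.
t_e = 0.707 × 0.25 = 0.1767 in; L = 24 in.
Weld metal: φR_n = 0.75 × 0.6 × 70 × 0.1767 × 24 = 133.6 kips.
Base metal (shear rupture): φR_n = 0.75 × 0.6 × 58 × 0.5 × 24 = 313.2 kips.
Governing: weld metal.

φR_n ≈ 134 kips (weld metal governs)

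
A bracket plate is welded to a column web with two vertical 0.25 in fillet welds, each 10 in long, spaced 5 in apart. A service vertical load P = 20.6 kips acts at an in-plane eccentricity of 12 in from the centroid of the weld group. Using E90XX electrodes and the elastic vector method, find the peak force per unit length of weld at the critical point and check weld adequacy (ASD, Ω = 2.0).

E90XX → F_EXX = 90 ksi.
Total weld length L_w = 20 in. Treat welds as unit-width lines.
Polar moment about centroid: J = 2[d³/12 + d(b/2)²] = 2[10³/12 + 10×2.5²] = 291.7 in³.
Direct shear f_v = P/L_w = 20.6 / 20 = 1.03 kip/in (vertical).
Torsion M = P·e = 20.6 × 12 = 247.2 kip·in.
Critical point at (x, y) = (2.5, 5) from centroid. f_tx = M·y/J = 4.238 kip/in; f_ty = M·x/J = 2.119 kip/in.
Resultant f_max = √[f_tx² + (f_v + f_ty)²] = √[4.238² + (1.03 + 2.119)²] = 5.28 kip/in.
Capacity per unit length: r_n/Ω = (1/2.0) × 0.6 × 90 × (0.707 × 0.25) = 4.772 kip/in.
5.28 > 4.772 → NOT adequate.

f_max ≈ 5.28 kip/in; NOT adequate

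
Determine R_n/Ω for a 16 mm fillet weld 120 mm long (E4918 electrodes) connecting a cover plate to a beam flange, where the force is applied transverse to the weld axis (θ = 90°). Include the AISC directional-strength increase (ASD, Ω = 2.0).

E49XX → F_EXX = 490 MPa.
t_e = 0.707 × 16 = 11.31 mm; A_we = 11.31 × 120 = 1357 mm².
Directional factor: 1.0 + 0.5 sin^1.5(90°) = 1.5.
F_nw = 0.6 × 490 × 1.5 = 441 MPa.
R_n/Ω = (441 × 1357) / 2.0 × 10⁻³ = 299.3 kN.

R_n/Ω ≈ 299 kN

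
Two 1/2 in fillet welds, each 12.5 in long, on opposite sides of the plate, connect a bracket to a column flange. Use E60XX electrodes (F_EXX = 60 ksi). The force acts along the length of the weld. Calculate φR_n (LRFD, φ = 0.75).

Effective throat t_e = 0.707 × 0.5 = 0.3535 in.
Total length L = 25 in; A_we = 0.3535 × 25 = 8.838 in².
F_nw = 0.6 F_EXX = 0.6 × 60 = 36 ksi.
φR_n = 0.75 × 36 × 8.838 = 238.6 kip.

φR_n ≈ 239 kip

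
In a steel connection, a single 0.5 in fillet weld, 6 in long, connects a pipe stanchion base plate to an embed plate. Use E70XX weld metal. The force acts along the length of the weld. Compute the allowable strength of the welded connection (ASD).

R_n/Ω ≈ 44.5 kip

E70XX → F_EXX = 70 ksi.
Effective throat t_e = 0.707 × 0.5 = 0.3535 in.
Total length L = 6 in; A_we = 0.3535 × 6 = 2.121 in².
F_nw = 0.6 F_EXX = 0.6 × 70 = 42 ksi.
R_n = 42 × 2.121 = 89.08 kip; R_n/Ω = 89.08/2.0 = 44.54 kip.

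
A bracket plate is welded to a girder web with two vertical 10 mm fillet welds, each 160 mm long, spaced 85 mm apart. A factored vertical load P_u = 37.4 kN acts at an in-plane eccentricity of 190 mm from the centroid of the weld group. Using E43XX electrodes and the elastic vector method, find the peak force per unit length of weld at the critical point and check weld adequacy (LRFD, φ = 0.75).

E43XX → F_EXX = 430 MPa.
Total weld length L_w = 320 mm. Treat welds as unit-width lines.
Polar moment about centroid: J = 2[d³/12 + d(b/2)²] = 2[160³/12 + 160×42.5²] = 1261000 mm³.
Direct shear f_v = P/L_w = 37.4×10³ / 320 = 116.9 N/mm (vertical).
Torsion M = P·e = 37.4×10³ × 190 = 7106000 N·mm.
Critical point at (x, y) = (42.5, 80) from centroid. f_tx = M·y/J = 450.9 N/mm; f_ty = M·x/J = 239.6 N/mm.
Resultant f_max = √[f_tx² + (f_v + f_ty)²] = √[450.9² + (116.9 + 239.6)²] = 574.8 N/mm.
Capacity per unit length: φr_n = 0.75 × 0.6 × 430 × (0.707 × 10) = 1368 N/mm.
574.8 ≤ 1368 → adequate.

f_max ≈ 575 N/mm; adequate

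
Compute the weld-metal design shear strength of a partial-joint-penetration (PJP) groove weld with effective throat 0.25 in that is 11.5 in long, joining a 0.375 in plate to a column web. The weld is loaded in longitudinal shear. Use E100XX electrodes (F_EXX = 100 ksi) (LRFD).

Effective throat (given) t_e = 0.25 in.
A_we = 0.25 × 11.5 = 2.875 in².
F_nw = 0.6 F_EXX = 60 ksi.
φR_n = 0.75 × 60 × 2.875 = 129.4 kip.

φR_n ≈ 129 kip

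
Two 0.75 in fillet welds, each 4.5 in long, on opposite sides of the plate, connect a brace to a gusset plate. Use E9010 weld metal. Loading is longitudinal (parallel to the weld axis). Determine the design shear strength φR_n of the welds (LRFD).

E90XX → F_EXX = 90 ksi.
Effective throat t_e = 0.707 × 0.75 = 0.5302 in.
Total length L = 9 in; A_we = 0.5302 × 9 = 4.772 in².
F_nw = 0.6 F_EXX = 0.6 × 90 = 54 ksi.
φR_n = 0.75 × 54 × 4.772 = 193.3 kips.

φR_n ≈ 193 kips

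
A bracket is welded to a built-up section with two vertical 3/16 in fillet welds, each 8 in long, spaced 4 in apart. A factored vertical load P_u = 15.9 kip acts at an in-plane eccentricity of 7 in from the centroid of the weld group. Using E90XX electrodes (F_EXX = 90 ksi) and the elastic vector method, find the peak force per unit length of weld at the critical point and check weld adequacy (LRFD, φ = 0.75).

Total weld length L_w = 16 in. Treat welds as unit-width lines.
Polar moment about centroid: J = 2[d³/12 + d(b/2)²] = 2[8³/12 + 8×2²] = 149.3 in³.
Direct shear f_v = P/L_w = 15.9 / 16 = 0.9938 kip/in (vertical).
Torsion M = P·e = 15.9 × 7 = 111.3 kip·in.
Critical point at (x, y) = (2, 4) from centroid. f_tx = M·y/J = 2.981 kip/in; f_ty = M·x/J = 1.491 kip/in.
Resultant f_max = √[f_tx² + (f_v + f_ty)²] = √[2.981² + (0.9938 + 1.491)²] = 3.881 kip/in.
Capacity per unit length: φr_n = 0.75 × 0.6 × 90 × (0.707 × 0.1875) = 5.369 kip/in.
3.881 ≤ 5.369 → adequate.

f_max ≈ 3.88 kip/in; adequate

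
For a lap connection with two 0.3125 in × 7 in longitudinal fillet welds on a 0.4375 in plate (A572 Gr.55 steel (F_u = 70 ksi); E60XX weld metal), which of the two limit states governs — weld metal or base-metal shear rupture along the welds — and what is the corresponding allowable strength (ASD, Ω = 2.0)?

R_n/Ω ≈ 55.7 kips (weld metal governs)

E60XX → F_EXX = 60 ksi.
t_e = 0.707 × 0.3125 = 0.2209 in; L = 14 in.
Weld metal: R_n/Ω = (1/2.0) × 0.6 × 60 × 0.2209 × 14 = 55.68 kips.
Base metal (shear rupture): R_n/Ω = (1/2.0) × 0.6 × 70 × 0.4375 × 14 = 128.6 kips.
Governing: weld metal.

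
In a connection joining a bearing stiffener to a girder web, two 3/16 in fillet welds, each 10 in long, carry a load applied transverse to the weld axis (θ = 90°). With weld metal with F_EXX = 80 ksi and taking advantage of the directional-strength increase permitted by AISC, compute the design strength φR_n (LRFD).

φR_n ≈ 143 kips

t_e = 0.707 × 0.1875 = 0.1326 in; A_we = 0.1326 × 20 = 2.651 in².
Directional factor: 1.0 + 0.5 sin^1.5(90°) = 1.5.
F_nw = 0.6 × 80 × 1.5 = 72 ksi.
φR_n = 0.75 × 72 × 2.651 = 143.2 kips.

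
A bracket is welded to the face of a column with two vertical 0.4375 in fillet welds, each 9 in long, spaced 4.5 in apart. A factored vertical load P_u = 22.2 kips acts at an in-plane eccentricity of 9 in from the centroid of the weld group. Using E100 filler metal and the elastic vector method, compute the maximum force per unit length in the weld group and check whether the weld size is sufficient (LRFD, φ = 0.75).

E100XX → F_EXX = 100 ksi.
Total weld length L_w = 18 in. Treat welds as unit-width lines.
Polar moment about centroid: J = 2[d³/12 + d(b/2)²] = 2[9³/12 + 9×2.25²] = 212.6 in³.
Direct shear f_v = P/L_w = 22.2 / 18 = 1.233 kip/in (vertical).
Torsion M = P·e = 22.2 × 9 = 199.8 kip·in.
Critical point at (x, y) = (2.25, 4.5) from centroid. f_tx = M·y/J = 4.229 kip/in; f_ty = M·x/J = 2.114 kip/in.
Resultant f_max = √[f_tx² + (f_v + f_ty)²] = √[4.229² + (1.233 + 2.114)²] = 5.393 kip/in.
Capacity per unit length: φr_n = 0.75 × 0.6 × 100 × (0.707 × 0.4375) = 13.92 kip/in.
5.393 ≤ 13.92 → adequate.

f_max ≈ 5.39 kip/in; adequate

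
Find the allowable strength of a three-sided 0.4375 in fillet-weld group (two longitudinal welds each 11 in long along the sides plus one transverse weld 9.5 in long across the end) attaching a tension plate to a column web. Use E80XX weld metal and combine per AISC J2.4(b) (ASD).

R_n/Ω ≈ 245 kip

E80XX → F_EXX = 80 ksi.
t_e = 0.707 × 0.4375 = 0.3093 in.
R_nwl = 0.6 × 80 × 0.3093 × 22 = 326.6 kip (longitudinal, 2 welds).
R_nwt = 0.6 × 80 × 0.3093 × 9.5 = 141 kip (transverse, base value).
(i) R_nwl + R_nwt = 467.7 kip; (ii) 0.85 R_nwl + 1.5 R_nwt = 489.2 kip.
R_n = max = 489.2 kip [governs: (ii)]; R_n/Ω = 244.6 kip.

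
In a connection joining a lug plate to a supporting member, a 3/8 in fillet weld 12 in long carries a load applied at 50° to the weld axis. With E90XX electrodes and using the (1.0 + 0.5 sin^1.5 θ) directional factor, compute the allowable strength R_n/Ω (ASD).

E90XX → F_EXX = 90 ksi.
t_e = 0.707 × 0.375 = 0.2651 in; A_we = 0.2651 × 12 = 3.181 in².
Directional factor: 1.0 + 0.5 sin^1.5(50°) = 1.335.
F_nw = 0.6 × 90 × 1.335 = 72.1 ksi.
R_n/Ω = (72.1 × 3.181) / 2.0 = 114.7 kips.

R_n/Ω ≈ 115 kips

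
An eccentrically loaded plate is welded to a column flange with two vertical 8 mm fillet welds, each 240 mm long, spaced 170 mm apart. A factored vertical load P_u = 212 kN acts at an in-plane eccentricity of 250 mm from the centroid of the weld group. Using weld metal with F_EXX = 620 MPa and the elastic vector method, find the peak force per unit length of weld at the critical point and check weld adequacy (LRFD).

f_max ≈ 1650 N/mm; NOT adequate

Total weld length L_w = 480 mm. Treat welds as unit-width lines.
Polar moment about centroid: J = 2[d³/12 + d(b/2)²] = 2[240³/12 + 240×85²] = 5772000 mm³.
Direct shear f_v = P/L_w = 212×10³ / 480 = 441.7 N/mm (vertical).
Torsion M = P·e = 212×10³ × 250 = 53000000 N·mm.
Critical point at (x, y) = (85, 120) from centroid. f_tx = M·y/J = 1102 N/mm; f_ty = M·x/J = 780.5 N/mm.
Resultant f_max = √[f_tx² + (f_v + f_ty)²] = √[1102² + (441.7 + 780.5)²] = 1646 N/mm.
Capacity per unit length: φr_n = 0.75 × 0.6 × 620 × (0.707 × 8) = 1578 N/mm.
1646 > 1578 → NOT adequate.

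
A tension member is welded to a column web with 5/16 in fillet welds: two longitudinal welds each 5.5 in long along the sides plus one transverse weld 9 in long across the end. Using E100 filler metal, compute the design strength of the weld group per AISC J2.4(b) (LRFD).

φR_n ≈ 227 kip

E100XX → F_EXX = 100 ksi.
t_e = 0.707 × 0.3125 = 0.2209 in.
R_nwl = 0.6 × 100 × 0.2209 × 11 = 145.8 kip (longitudinal, 2 welds).
R_nwt = 0.6 × 100 × 0.2209 × 9 = 119.3 kip (transverse, base value).
(i) R_nwl + R_nwt = 265.1 kip; (ii) 0.85 R_nwl + 1.5 R_nwt = 302.9 kip.
R_n = max = 302.9 kip [governs: (ii)]; φR_n = 227.2 kip.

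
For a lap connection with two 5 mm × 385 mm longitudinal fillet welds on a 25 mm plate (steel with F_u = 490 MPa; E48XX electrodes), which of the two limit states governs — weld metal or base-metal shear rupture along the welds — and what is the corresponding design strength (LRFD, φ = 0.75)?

E48XX → F_EXX = 480 MPa.
t_e = 0.707 × 5 = 3.535 mm; L = 770 mm.
Weld metal: φR_n = 0.75 × 0.6 × 480 × 3.535 × 770 × 10⁻³ = 587.9 kN.
Base metal (shear rupture): φR_n = 0.75 × 0.6 × 490 × 25 × 770 × 10⁻³ = 4245 kN.
Governing: weld metal.

φR_n ≈ 588 kN (weld metal governs)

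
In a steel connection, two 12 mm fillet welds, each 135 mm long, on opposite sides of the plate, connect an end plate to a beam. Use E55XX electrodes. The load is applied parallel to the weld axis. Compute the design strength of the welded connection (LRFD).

φR_n ≈ 567 kN

E55XX → F_EXX = 550 MPa.
Effective throat t_e = 0.707 × 12 = 8.484 mm.
Total length L = 270 mm; A_we = 8.484 × 270 = 2291 mm².
F_nw = 0.6 F_EXX = 0.6 × 550 = 330 MPa.
φR_n = 0.75 × 330 × 2291 × 10⁻³ = 566.9 kN.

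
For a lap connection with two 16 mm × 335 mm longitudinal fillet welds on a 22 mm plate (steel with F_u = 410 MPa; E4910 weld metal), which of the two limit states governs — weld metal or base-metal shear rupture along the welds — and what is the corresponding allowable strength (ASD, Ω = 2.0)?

R_n/Ω ≈ 1110 kN (weld metal governs)

E49XX → F_EXX = 490 MPa.
t_e = 0.707 × 16 = 11.31 mm; L = 670 mm.
Weld metal: R_n/Ω = (1/2.0) × 0.6 × 490 × 11.31 × 670 × 10⁻³ = 1114 kN.
Base metal (shear rupture): R_n/Ω = (1/2.0) × 0.6 × 410 × 22 × 670 × 10⁻³ = 1813 kN.
Governing: weld metal.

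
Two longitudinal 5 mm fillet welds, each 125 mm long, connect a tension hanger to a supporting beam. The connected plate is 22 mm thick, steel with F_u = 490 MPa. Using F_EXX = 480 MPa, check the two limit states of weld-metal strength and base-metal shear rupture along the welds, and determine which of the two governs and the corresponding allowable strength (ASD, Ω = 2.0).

R_n/Ω ≈ 127 kN (weld metal governs)

t_e = 0.707 × 5 = 3.535 mm; L = 250 mm.
Weld metal: R_n/Ω = (1/2.0) × 0.6 × 480 × 3.535 × 250 × 10⁻³ = 127.3 kN.
Base metal (shear rupture): R_n/Ω = (1/2.0) × 0.6 × 490 × 22 × 250 × 10⁻³ = 808.5 kN.
Governing: weld metal.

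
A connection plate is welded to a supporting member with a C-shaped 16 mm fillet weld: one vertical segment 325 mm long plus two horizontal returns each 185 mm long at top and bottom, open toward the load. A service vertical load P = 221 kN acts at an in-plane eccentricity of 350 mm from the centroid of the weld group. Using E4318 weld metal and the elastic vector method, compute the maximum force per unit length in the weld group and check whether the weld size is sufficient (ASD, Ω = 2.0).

f_max ≈ 1310 N/mm; adequate

E43XX → F_EXX = 430 MPa.
Total weld length L_w = 695 mm. Treat welds as unit-width lines.
Centroid: x̄ = 2×185×92.5 / 695 = 49.24 mm from the vertical weld.
Polar moment about centroid: J = I_x + I_y = [325³/12 + 2×185×162.5²] + [325×49.24² + 2(185³/12 + 185×43.26²)] = 15170000 mm³.
Direct shear f_v = P/L_w = 221×10³ / 695 = 318 N/mm (vertical).
Torsion M = P·e = 221×10³ × 350 = 77350000 N·mm.
Critical point at (x, y) = (135.8, 162.5) from centroid. f_tx = M·y/J = 828.7 N/mm; f_ty = M·x/J = 692.4 N/mm.
Resultant f_max = √[f_tx² + (f_v + f_ty)²] = √[828.7² + (318 + 692.4)²] = 1307 N/mm.
Capacity per unit length: r_n/Ω = (1/2.0) × 0.6 × 430 × (0.707 × 16) = 1459 N/mm.
1307 ≤ 1459 → adequate.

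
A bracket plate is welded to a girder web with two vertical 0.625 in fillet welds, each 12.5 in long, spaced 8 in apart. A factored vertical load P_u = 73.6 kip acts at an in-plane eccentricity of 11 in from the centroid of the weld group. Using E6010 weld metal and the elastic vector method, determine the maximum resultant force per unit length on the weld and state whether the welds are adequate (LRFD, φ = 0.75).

E60XX → F_EXX = 60 ksi.
Total weld length L_w = 25 in. Treat welds as unit-width lines.
Polar moment about centroid: J = 2[d³/12 + d(b/2)²] = 2[12.5³/12 + 12.5×4²] = 725.5 in³.
Direct shear f_v = P/L_w = 73.6 / 25 = 2.944 kip/in (vertical).
Torsion M = P·e = 73.6 × 11 = 809.6 kip·in.
Critical point at (x, y) = (4, 6.25) from centroid. f_tx = M·y/J = 6.974 kip/in; f_ty = M·x/J = 4.464 kip/in.
Resultant f_max = √[f_tx² + (f_v + f_ty)²] = √[6.974² + (2.944 + 4.464)²] = 10.17 kip/in.
Capacity per unit length: φr_n = 0.75 × 0.6 × 60 × (0.707 × 0.625) = 11.93 kip/in.
10.17 ≤ 11.93 → adequate.

f_max ≈ 10.2 kip/in; adequate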